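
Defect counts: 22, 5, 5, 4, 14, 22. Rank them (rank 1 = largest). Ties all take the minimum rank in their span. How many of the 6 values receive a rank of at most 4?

Sorted (descending): 22, 22, 14, 5, 5, 4
The 2 values of 22 occupy positions 1–2 → each gets rank 1.
The 2 values of 5 occupy positions 4–5 → each gets rank 4.
Ranks ≤ 4: {1, 1, 3, 4, 4} → 5 values.

5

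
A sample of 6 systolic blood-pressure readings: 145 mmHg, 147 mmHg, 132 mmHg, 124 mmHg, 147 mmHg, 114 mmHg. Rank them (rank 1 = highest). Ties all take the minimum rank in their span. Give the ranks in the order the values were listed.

Sorted (descending): 147, 147, 145, 132, 124, 114
The 2 values of 147 occupy positions 1–2 → each gets rank 1.

3, 1, 4, 5, 1, 6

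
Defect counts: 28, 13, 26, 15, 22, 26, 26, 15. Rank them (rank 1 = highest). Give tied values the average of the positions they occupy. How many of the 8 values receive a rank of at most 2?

Sorted (descending): 28, 26, 26, 26, 22, 15, 15, 13
The 3 values of 26 occupy positions 2–4 → average rank 3.
The 2 values of 15 occupy positions 6–7 → average rank (6+7)/2 = 6.5.
Ranks ≤ 2: {1} → 1 value.

1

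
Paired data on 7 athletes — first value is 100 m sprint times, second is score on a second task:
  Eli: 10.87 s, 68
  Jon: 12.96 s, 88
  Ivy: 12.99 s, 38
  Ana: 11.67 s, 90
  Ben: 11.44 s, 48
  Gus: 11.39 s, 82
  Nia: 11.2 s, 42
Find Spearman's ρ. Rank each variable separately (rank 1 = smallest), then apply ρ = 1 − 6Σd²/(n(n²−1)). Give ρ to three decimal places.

Ranks of variable 1: 1, 6, 7, 5, 4, 3, 2
Ranks of variable 2: 4, 6, 1, 7, 3, 5, 2
d = r₁ − r₂: -3, 0, 6, -2, 1, -2, 0
d²: 9, 0, 36, 4, 1, 4, 0; Σd² = 54
ρ = 1 − 6·54/(7·48) = 1 − 324/336 = 0.036

0.036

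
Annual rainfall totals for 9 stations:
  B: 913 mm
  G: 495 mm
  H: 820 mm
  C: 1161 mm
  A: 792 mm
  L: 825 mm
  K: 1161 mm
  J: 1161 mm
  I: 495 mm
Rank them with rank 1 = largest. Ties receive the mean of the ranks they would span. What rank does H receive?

6

Sorted (descending): 1161, 1161, 1161, 913, 825, 820, 792, 495, 495
The 3 values of 1161 occupy positions 1–3 → average rank 2.
The 2 values of 495 occupy positions 8–9 → average rank (8+9)/2 = 8.5.
H has value 820 mm → rank 6.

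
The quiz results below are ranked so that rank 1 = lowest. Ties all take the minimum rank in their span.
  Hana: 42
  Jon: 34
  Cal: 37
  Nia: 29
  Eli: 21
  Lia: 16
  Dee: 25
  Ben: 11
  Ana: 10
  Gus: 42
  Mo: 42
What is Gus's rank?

9

Sorted (ascending): 10, 11, 16, 21, 25, 29, 34, 37, 42, 42, 42
The 3 values of 42 occupy positions 9–11 → each gets rank 9.
Gus has value 42 → rank 9.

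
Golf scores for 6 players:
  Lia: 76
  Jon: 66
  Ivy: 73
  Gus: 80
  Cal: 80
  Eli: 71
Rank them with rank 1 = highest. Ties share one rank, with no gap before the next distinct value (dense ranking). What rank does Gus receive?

1

Sorted (descending): 80, 80, 76, 73, 71, 66
The 2 values of 80 share dense rank 1.
Remaining distinct values take the next consecutive integers.
Gus has value 80 → rank 1.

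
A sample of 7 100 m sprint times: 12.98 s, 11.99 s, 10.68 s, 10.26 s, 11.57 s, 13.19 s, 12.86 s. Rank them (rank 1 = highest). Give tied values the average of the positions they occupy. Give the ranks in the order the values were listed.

Sorted (descending): 13.19, 12.98, 12.86, 11.99, 11.57, 10.68, 10.26
No ties — each value takes its position as its rank.

2, 4, 6, 7, 5, 1, 3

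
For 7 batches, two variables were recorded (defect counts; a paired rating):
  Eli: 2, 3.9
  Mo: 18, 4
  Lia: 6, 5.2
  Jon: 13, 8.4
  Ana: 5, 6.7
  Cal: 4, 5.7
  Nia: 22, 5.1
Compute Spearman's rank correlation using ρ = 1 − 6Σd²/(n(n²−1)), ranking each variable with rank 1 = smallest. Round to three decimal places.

0.036

Ranks of variable 1: 1, 6, 4, 5, 3, 2, 7
Ranks of variable 2: 1, 2, 4, 7, 6, 5, 3
d = r₁ − r₂: 0, 4, 0, -2, -3, -3, 4
d²: 0, 16, 0, 4, 9, 9, 16; Σd² = 54
ρ = 1 − 6·54/(7·48) = 1 − 324/336 = 0.036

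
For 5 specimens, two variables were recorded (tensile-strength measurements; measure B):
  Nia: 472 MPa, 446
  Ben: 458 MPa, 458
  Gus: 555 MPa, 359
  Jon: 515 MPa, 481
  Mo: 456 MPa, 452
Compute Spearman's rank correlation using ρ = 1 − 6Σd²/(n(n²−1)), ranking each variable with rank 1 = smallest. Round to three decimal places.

Ranks of variable 1: 3, 2, 5, 4, 1
Ranks of variable 2: 2, 4, 1, 5, 3
d = r₁ − r₂: 1, -2, 4, -1, -2
d²: 1, 4, 16, 1, 4; Σd² = 26
ρ = 1 − 6·26/(5·24) = 1 − 156/120 = -0.300

-0.300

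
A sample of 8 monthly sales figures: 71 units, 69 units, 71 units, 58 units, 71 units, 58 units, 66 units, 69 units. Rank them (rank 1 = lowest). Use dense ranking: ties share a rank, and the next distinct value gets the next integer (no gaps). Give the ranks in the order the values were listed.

Sorted (ascending): 58, 58, 66, 69, 69, 71, 71, 71
The 2 values of 58 share dense rank 1.
The 2 values of 69 share dense rank 3.
The 3 values of 71 share dense rank 4.
Remaining distinct values take the next consecutive integers.

4, 3, 4, 1, 4, 1, 2, 3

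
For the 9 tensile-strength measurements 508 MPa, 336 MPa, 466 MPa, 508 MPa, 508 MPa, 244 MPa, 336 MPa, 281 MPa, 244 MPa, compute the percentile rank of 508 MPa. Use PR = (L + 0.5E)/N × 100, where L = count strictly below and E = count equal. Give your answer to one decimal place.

83.3

N = 9.
Strictly below 508: 6. Equal to 508: 3.
PR = (6 + 0.5·3)/9 × 100 = 83.3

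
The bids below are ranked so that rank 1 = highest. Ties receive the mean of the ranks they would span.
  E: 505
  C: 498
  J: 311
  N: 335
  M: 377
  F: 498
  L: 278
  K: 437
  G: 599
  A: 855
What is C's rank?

4.5

Sorted (descending): 855, 599, 505, 498, 498, 437, 377, 335, 311, 278
The 2 values of 498 occupy positions 4–5 → average rank (4+5)/2 = 4.5.
C has value 498 → rank 4.5.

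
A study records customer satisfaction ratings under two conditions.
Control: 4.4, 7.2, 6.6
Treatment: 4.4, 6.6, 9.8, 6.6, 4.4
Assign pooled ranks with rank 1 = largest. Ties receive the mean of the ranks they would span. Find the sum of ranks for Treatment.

23

Sorted (descending): 9.8, 7.2, 6.6, 6.6, 6.6, 4.4, 4.4, 4.4
The 3 values of 6.6 occupy positions 3–5 → average rank 4.
The 3 values of 4.4 occupy positions 6–8 → average rank 7.
Treatment values → pooled ranks: 4.4→7, 6.6→4, 9.8→1, 6.6→4, 4.4→7
Rank sum = 7 + 4 + 1 + 4 + 7 = 23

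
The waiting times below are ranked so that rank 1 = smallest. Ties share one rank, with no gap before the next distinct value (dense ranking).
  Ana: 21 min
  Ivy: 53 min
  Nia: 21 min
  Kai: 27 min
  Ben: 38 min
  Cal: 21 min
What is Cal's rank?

1

Sorted (ascending): 21, 21, 21, 27, 38, 53
The 3 values of 21 share dense rank 1.
Remaining distinct values take the next consecutive integers.
Cal has value 21 min → rank 1.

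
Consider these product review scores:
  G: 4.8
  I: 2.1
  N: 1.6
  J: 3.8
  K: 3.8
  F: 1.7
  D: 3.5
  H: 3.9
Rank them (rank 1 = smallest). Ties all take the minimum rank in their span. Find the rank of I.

3

Sorted (ascending): 1.6, 1.7, 2.1, 3.5, 3.8, 3.8, 3.9, 4.8
The 2 values of 3.8 occupy positions 5–6 → each gets rank 5.
I has value 2.1 → rank 3.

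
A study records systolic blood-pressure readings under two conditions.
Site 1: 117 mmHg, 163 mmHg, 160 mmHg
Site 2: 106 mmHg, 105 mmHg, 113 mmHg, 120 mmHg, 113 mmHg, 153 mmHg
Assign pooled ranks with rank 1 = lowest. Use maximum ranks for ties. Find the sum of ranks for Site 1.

22

Sorted (ascending): 105, 106, 113, 113, 117, 120, 153, 160, 163
The 2 values of 113 occupy positions 3–4 → each gets rank 4.
Site 1 values → pooled ranks: 117→5, 163→9, 160→8
Rank sum = 5 + 9 + 8 = 22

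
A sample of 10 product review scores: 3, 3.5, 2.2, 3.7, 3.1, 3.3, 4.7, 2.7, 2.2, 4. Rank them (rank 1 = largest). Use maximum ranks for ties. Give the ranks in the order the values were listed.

7, 4, 10, 3, 6, 5, 1, 8, 10, 2

Sorted (descending): 4.7, 4, 3.7, 3.5, 3.3, 3.1, 3, 2.7, 2.2, 2.2
The 2 values of 2.2 occupy positions 9–10 → each gets rank 10.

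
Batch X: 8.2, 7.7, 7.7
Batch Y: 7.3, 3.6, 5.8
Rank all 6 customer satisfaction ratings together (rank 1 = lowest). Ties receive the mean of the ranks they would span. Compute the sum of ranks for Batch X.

15

Sorted (ascending): 3.6, 5.8, 7.3, 7.7, 7.7, 8.2
The 2 values of 7.7 occupy positions 4–5 → average rank (4+5)/2 = 4.5.
Batch X values → pooled ranks: 8.2→6, 7.7→4.5, 7.7→4.5
Rank sum = 6 + 4.5 + 4.5 = 15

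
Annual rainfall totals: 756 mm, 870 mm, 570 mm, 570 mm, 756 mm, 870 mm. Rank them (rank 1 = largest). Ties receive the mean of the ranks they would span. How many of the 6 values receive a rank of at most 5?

4

Sorted (descending): 870, 870, 756, 756, 570, 570
The 2 values of 870 occupy positions 1–2 → average rank (1+2)/2 = 1.5.
The 2 values of 756 occupy positions 3–4 → average rank (3+4)/2 = 3.5.
The 2 values of 570 occupy positions 5–6 → average rank (5+6)/2 = 5.5.
Ranks ≤ 5: {1.5, 1.5, 3.5, 3.5} → 4 values.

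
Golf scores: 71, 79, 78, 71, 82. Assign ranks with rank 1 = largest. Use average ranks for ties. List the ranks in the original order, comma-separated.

4.5, 2, 3, 4.5, 1

Sorted (descending): 82, 79, 78, 71, 71
The 2 values of 71 occupy positions 4–5 → average rank (4+5)/2 = 4.5.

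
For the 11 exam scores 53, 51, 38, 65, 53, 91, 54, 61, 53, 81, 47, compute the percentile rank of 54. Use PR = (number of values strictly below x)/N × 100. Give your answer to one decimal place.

N = 11.
Strictly below 54: 6. Equal to 54: 1.
PR = 6/11 × 100 = 54.5

54.5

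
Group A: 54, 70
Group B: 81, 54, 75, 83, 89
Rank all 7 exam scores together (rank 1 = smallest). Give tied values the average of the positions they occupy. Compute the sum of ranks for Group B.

23.5

Sorted (ascending): 54, 54, 70, 75, 81, 83, 89
The 2 values of 54 occupy positions 1–2 → average rank (1+2)/2 = 1.5.
Group B values → pooled ranks: 81→5, 54→1.5, 75→4, 83→6, 89→7
Rank sum = 5 + 1.5 + 4 + 6 + 7 = 23.5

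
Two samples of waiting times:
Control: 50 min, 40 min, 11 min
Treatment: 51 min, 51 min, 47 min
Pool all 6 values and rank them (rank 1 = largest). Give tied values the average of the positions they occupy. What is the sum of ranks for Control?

Sorted (descending): 51, 51, 50, 47, 40, 11
The 2 values of 51 occupy positions 1–2 → average rank (1+2)/2 = 1.5.
Control values → pooled ranks: 50→3, 40→5, 11→6
Rank sum = 3 + 5 + 6 = 14

14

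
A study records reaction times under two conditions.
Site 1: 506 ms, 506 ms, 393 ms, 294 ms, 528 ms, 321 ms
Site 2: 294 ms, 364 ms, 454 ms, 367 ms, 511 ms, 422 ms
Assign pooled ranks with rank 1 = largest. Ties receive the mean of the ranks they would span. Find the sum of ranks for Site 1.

36.5

Sorted (descending): 528, 511, 506, 506, 454, 422, 393, 367, 364, 321, 294, 294
The 2 values of 506 occupy positions 3–4 → average rank (3+4)/2 = 3.5.
The 2 values of 294 occupy positions 11–12 → average rank (11+12)/2 = 11.5.
Site 1 values → pooled ranks: 506→3.5, 506→3.5, 393→7, 294→11.5, 528→1, 321→10
Rank sum = 3.5 + 3.5 + 7 + 11.5 + 1 + 10 = 36.5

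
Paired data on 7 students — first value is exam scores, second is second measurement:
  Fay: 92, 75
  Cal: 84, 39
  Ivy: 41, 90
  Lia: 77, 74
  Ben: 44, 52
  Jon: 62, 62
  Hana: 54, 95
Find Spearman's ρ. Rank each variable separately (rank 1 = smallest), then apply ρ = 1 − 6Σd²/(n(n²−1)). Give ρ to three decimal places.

Ranks of variable 1: 7, 6, 1, 5, 2, 4, 3
Ranks of variable 2: 5, 1, 6, 4, 2, 3, 7
d = r₁ − r₂: 2, 5, -5, 1, 0, 1, -4
d²: 4, 25, 25, 1, 0, 1, 16; Σd² = 72
ρ = 1 − 6·72/(7·48) = 1 − 432/336 = -0.286

-0.286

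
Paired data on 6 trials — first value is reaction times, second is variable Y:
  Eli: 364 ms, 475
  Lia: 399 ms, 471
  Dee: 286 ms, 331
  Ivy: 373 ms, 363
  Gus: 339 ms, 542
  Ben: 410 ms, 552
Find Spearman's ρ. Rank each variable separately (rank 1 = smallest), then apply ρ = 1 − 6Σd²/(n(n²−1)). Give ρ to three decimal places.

Ranks of variable 1: 3, 5, 1, 4, 2, 6
Ranks of variable 2: 4, 3, 1, 2, 5, 6
d = r₁ − r₂: -1, 2, 0, 2, -3, 0
d²: 1, 4, 0, 4, 9, 0; Σd² = 18
ρ = 1 − 6·18/(6·35) = 1 − 108/210 = 0.486

0.486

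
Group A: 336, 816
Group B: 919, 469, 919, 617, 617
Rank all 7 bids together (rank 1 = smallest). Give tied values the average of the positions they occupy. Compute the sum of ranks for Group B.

22

Sorted (ascending): 336, 469, 617, 617, 816, 919, 919
The 2 values of 617 occupy positions 3–4 → average rank (3+4)/2 = 3.5.
The 2 values of 919 occupy positions 6–7 → average rank (6+7)/2 = 6.5.
Group B values → pooled ranks: 919→6.5, 469→2, 919→6.5, 617→3.5, 617→3.5
Rank sum = 6.5 + 2 + 6.5 + 3.5 + 3.5 = 22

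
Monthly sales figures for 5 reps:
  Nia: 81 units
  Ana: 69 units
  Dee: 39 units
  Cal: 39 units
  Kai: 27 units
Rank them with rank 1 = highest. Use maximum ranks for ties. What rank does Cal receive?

Sorted (descending): 81, 69, 39, 39, 27
The 2 values of 39 occupy positions 3–4 → each gets rank 4.
Cal has value 39 units → rank 4.

4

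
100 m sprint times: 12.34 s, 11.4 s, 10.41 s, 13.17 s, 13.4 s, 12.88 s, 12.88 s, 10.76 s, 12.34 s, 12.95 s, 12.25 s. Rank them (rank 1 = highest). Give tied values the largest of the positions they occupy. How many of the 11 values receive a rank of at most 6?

Sorted (descending): 13.4, 13.17, 12.95, 12.88, 12.88, 12.34, 12.34, 12.25, 11.4, 10.76, 10.41
The 2 values of 12.88 occupy positions 4–5 → each gets rank 5.
The 2 values of 12.34 occupy positions 6–7 → each gets rank 7.
Ranks ≤ 6: {1, 2, 3, 5, 5} → 5 values.

5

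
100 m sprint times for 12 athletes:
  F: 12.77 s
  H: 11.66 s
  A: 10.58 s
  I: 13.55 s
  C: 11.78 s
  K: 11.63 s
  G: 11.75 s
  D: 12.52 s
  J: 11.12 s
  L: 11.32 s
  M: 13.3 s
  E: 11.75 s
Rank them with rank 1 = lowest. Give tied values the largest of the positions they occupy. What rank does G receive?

7

Sorted (ascending): 10.58, 11.12, 11.32, 11.63, 11.66, 11.75, 11.75, 11.78, 12.52, 12.77, 13.3, 13.55
The 2 values of 11.75 occupy positions 6–7 → each gets rank 7.
G has value 11.75 s → rank 7.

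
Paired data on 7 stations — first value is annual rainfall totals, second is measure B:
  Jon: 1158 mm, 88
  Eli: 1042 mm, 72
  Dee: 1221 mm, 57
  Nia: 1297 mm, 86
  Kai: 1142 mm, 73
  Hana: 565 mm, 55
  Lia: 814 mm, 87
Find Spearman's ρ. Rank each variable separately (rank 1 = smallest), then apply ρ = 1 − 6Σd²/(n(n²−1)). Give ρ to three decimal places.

Ranks of variable 1: 5, 3, 6, 7, 4, 1, 2
Ranks of variable 2: 7, 3, 2, 5, 4, 1, 6
d = r₁ − r₂: -2, 0, 4, 2, 0, 0, -4
d²: 4, 0, 16, 4, 0, 0, 16; Σd² = 40
ρ = 1 − 6·40/(7·48) = 1 − 240/336 = 0.286

0.286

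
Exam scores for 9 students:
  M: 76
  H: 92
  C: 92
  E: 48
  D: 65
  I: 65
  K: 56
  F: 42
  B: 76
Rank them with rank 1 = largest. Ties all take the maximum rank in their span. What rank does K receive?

7

Sorted (descending): 92, 92, 76, 76, 65, 65, 56, 48, 42
The 2 values of 92 occupy positions 1–2 → each gets rank 2.
The 2 values of 76 occupy positions 3–4 → each gets rank 4.
The 2 values of 65 occupy positions 5–6 → each gets rank 6.
K has value 56 → rank 7.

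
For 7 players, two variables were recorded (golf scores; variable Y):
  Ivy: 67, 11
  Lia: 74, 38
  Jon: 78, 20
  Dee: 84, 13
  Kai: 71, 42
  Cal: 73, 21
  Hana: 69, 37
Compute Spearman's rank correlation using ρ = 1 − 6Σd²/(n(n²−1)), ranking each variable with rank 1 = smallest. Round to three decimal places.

-0.071

Ranks of variable 1: 1, 5, 6, 7, 3, 4, 2
Ranks of variable 2: 1, 6, 3, 2, 7, 4, 5
d = r₁ − r₂: 0, -1, 3, 5, -4, 0, -3
d²: 0, 1, 9, 25, 16, 0, 9; Σd² = 60
ρ = 1 − 6·60/(7·48) = 1 − 360/336 = -0.071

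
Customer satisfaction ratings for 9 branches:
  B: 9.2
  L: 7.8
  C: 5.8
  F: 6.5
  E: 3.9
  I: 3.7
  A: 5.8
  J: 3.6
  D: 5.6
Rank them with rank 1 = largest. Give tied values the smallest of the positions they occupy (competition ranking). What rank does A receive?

Sorted (descending): 9.2, 7.8, 6.5, 5.8, 5.8, 5.6, 3.9, 3.7, 3.6
The 2 values of 5.8 occupy positions 4–5 → each gets rank 4.
A has value 5.8 → rank 4.

4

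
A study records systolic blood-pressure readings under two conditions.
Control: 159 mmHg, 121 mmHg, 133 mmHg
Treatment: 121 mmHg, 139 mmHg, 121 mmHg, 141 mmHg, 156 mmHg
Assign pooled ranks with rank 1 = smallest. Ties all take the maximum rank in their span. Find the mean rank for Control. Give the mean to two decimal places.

5.00

Sorted (ascending): 121, 121, 121, 133, 139, 141, 156, 159
The 3 values of 121 occupy positions 1–3 → each gets rank 3.
Control values → pooled ranks: 159→8, 121→3, 133→4
Mean rank = (8 + 3 + 4) / 3 = 5.00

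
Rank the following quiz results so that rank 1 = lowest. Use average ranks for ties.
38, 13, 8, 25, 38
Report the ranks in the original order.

Sorted (ascending): 8, 13, 25, 38, 38
The 2 values of 38 occupy positions 4–5 → average rank (4+5)/2 = 4.5.

4.5, 2, 1, 3, 4.5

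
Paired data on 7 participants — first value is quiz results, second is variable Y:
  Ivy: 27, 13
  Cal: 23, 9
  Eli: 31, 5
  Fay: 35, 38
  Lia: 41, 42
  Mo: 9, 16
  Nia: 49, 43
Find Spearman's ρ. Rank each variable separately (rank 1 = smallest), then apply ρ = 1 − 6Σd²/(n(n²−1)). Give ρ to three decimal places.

Ranks of variable 1: 3, 2, 4, 5, 6, 1, 7
Ranks of variable 2: 3, 2, 1, 5, 6, 4, 7
d = r₁ − r₂: 0, 0, 3, 0, 0, -3, 0
d²: 0, 0, 9, 0, 0, 9, 0; Σd² = 18
ρ = 1 − 6·18/(7·48) = 1 − 108/336 = 0.679

0.679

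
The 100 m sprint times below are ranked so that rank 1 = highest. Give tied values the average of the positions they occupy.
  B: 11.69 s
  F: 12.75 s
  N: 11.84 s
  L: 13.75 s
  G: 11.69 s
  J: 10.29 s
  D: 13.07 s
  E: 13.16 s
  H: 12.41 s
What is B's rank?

7.5

Sorted (descending): 13.75, 13.16, 13.07, 12.75, 12.41, 11.84, 11.69, 11.69, 10.29
The 2 values of 11.69 occupy positions 7–8 → average rank (7+8)/2 = 7.5.
B has value 11.69 s → rank 7.5.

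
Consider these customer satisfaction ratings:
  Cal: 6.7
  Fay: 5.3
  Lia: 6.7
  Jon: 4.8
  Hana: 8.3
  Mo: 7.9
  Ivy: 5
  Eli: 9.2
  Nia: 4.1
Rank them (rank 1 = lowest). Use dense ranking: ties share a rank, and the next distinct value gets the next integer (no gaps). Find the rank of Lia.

5

Sorted (ascending): 4.1, 4.8, 5, 5.3, 6.7, 6.7, 7.9, 8.3, 9.2
The 2 values of 6.7 share dense rank 5.
Remaining distinct values take the next consecutive integers.
Lia has value 6.7 → rank 5.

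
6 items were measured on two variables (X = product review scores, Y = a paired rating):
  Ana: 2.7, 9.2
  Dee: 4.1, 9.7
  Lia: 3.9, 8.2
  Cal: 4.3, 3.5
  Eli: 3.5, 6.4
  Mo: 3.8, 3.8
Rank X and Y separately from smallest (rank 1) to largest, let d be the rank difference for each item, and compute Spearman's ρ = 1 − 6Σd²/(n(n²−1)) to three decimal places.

-0.257

Ranks of variable 1: 1, 5, 4, 6, 2, 3
Ranks of variable 2: 5, 6, 4, 1, 3, 2
d = r₁ − r₂: -4, -1, 0, 5, -1, 1
d²: 16, 1, 0, 25, 1, 1; Σd² = 44
ρ = 1 − 6·44/(6·35) = 1 − 264/210 = -0.257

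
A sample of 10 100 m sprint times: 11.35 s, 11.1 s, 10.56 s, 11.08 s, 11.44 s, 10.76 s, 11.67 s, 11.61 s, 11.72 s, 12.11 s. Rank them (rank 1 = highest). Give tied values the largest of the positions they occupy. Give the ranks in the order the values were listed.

Sorted (descending): 12.11, 11.72, 11.67, 11.61, 11.44, 11.35, 11.1, 11.08, 10.76, 10.56
No ties — each value takes its position as its rank.

6, 7, 10, 8, 5, 9, 3, 4, 2, 1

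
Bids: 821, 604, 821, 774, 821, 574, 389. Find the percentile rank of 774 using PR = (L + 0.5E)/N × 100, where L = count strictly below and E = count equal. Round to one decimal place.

50.0

N = 7.
Strictly below 774: 3. Equal to 774: 1.
PR = (3 + 0.5·1)/7 × 100 = 50.0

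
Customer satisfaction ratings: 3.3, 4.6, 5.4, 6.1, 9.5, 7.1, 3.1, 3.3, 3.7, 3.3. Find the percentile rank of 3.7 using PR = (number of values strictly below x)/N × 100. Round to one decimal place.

N = 10.
Strictly below 3.7: 4. Equal to 3.7: 1.
PR = 4/10 × 100 = 40.0

40.0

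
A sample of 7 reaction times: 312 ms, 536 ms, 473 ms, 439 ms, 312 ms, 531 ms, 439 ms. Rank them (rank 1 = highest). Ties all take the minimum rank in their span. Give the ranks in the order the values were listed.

Sorted (descending): 536, 531, 473, 439, 439, 312, 312
The 2 values of 439 occupy positions 4–5 → each gets rank 4.
The 2 values of 312 occupy positions 6–7 → each gets rank 6.

6, 1, 3, 4, 6, 2, 4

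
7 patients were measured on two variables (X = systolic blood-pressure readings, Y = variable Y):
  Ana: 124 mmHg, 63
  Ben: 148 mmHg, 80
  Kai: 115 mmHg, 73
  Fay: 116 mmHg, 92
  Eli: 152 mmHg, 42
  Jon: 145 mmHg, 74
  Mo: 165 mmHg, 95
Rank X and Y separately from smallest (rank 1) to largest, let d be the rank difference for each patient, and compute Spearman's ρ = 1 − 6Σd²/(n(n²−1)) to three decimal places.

Ranks of variable 1: 3, 5, 1, 2, 6, 4, 7
Ranks of variable 2: 2, 5, 3, 6, 1, 4, 7
d = r₁ − r₂: 1, 0, -2, -4, 5, 0, 0
d²: 1, 0, 4, 16, 25, 0, 0; Σd² = 46
ρ = 1 − 6·46/(7·48) = 1 − 276/336 = 0.179

0.179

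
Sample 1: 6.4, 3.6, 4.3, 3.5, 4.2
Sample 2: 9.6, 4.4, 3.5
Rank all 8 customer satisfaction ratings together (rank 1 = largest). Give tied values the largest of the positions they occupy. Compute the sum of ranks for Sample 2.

12

Sorted (descending): 9.6, 6.4, 4.4, 4.3, 4.2, 3.6, 3.5, 3.5
The 2 values of 3.5 occupy positions 7–8 → each gets rank 8.
Sample 2 values → pooled ranks: 9.6→1, 4.4→3, 3.5→8
Rank sum = 1 + 3 + 8 = 12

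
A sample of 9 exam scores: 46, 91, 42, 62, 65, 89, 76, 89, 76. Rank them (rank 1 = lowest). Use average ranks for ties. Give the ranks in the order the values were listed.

2, 9, 1, 3, 4, 7.5, 5.5, 7.5, 5.5

Sorted (ascending): 42, 46, 62, 65, 76, 76, 89, 89, 91
The 2 values of 76 occupy positions 5–6 → average rank (5+6)/2 = 5.5.
The 2 values of 89 occupy positions 7–8 → average rank (7+8)/2 = 7.5.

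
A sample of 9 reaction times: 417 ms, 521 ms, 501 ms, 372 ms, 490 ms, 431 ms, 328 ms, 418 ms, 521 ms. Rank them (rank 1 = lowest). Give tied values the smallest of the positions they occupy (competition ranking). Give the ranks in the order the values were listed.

3, 8, 7, 2, 6, 5, 1, 4, 8

Sorted (ascending): 328, 372, 417, 418, 431, 490, 501, 521, 521
The 2 values of 521 occupy positions 8–9 → each gets rank 8.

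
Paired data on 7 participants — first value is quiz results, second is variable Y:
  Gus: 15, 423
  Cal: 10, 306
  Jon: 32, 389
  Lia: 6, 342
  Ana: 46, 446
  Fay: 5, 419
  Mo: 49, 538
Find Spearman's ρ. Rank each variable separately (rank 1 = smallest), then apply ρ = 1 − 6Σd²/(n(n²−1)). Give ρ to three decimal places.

Ranks of variable 1: 4, 3, 5, 2, 6, 1, 7
Ranks of variable 2: 5, 1, 3, 2, 6, 4, 7
d = r₁ − r₂: -1, 2, 2, 0, 0, -3, 0
d²: 1, 4, 4, 0, 0, 9, 0; Σd² = 18
ρ = 1 − 6·18/(7·48) = 1 − 108/336 = 0.679

0.679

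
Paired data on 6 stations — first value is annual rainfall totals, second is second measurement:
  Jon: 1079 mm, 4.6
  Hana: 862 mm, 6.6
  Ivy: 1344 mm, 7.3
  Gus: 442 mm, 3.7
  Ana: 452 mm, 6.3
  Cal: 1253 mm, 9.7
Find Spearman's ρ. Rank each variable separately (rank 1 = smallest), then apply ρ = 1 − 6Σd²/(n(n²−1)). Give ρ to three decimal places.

Ranks of variable 1: 4, 3, 6, 1, 2, 5
Ranks of variable 2: 2, 4, 5, 1, 3, 6
d = r₁ − r₂: 2, -1, 1, 0, -1, -1
d²: 4, 1, 1, 0, 1, 1; Σd² = 8
ρ = 1 − 6·8/(6·35) = 1 − 48/210 = 0.771

0.771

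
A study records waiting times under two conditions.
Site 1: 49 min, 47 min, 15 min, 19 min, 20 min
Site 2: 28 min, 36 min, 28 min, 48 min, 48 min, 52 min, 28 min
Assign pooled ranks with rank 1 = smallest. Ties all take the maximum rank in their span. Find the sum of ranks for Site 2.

57

Sorted (ascending): 15, 19, 20, 28, 28, 28, 36, 47, 48, 48, 49, 52
The 3 values of 28 occupy positions 4–6 → each gets rank 6.
The 2 values of 48 occupy positions 9–10 → each gets rank 10.
Site 2 values → pooled ranks: 28→6, 36→7, 28→6, 48→10, 48→10, 52→12, 28→6
Rank sum = 6 + 7 + 6 + 10 + 10 + 12 + 6 = 57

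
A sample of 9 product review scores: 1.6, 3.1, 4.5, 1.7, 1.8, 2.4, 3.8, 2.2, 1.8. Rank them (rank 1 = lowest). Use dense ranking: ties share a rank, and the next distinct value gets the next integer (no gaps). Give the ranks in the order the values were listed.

Sorted (ascending): 1.6, 1.7, 1.8, 1.8, 2.2, 2.4, 3.1, 3.8, 4.5
The 2 values of 1.8 share dense rank 3.
Remaining distinct values take the next consecutive integers.

1, 6, 8, 2, 3, 5, 7, 4, 3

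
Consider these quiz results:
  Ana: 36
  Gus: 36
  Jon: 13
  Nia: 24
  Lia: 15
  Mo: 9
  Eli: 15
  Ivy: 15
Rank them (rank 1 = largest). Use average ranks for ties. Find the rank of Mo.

Sorted (descending): 36, 36, 24, 15, 15, 15, 13, 9
The 2 values of 36 occupy positions 1–2 → average rank (1+2)/2 = 1.5.
The 3 values of 15 occupy positions 4–6 → average rank 5.
Mo has value 9 → rank 8.

8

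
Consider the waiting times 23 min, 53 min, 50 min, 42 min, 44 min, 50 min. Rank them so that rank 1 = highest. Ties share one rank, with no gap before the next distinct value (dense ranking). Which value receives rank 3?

Sorted (descending): 53, 50, 50, 44, 42, 23
The 2 values of 50 share dense rank 2.
Remaining distinct values take the next consecutive integers.
Rank 3 → value 44.

44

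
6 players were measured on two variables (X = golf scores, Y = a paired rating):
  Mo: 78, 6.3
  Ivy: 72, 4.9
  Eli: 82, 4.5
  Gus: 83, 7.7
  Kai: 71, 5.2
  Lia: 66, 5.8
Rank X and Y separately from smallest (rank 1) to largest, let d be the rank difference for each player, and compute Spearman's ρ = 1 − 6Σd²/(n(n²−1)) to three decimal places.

0.200

Ranks of variable 1: 4, 3, 5, 6, 2, 1
Ranks of variable 2: 5, 2, 1, 6, 3, 4
d = r₁ − r₂: -1, 1, 4, 0, -1, -3
d²: 1, 1, 16, 0, 1, 9; Σd² = 28
ρ = 1 − 6·28/(6·35) = 1 − 168/210 = 0.200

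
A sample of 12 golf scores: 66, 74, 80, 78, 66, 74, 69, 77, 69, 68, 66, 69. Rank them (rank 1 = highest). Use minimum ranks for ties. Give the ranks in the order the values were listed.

Sorted (descending): 80, 78, 77, 74, 74, 69, 69, 69, 68, 66, 66, 66
The 2 values of 74 occupy positions 4–5 → each gets rank 4.
The 3 values of 69 occupy positions 6–8 → each gets rank 6.
The 3 values of 66 occupy positions 10–12 → each gets rank 10.

10, 4, 1, 2, 10, 4, 6, 3, 6, 9, 10, 6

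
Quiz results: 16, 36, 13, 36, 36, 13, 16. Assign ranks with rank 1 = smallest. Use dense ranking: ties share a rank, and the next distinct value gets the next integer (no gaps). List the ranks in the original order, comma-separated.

2, 3, 1, 3, 3, 1, 2

Sorted (ascending): 13, 13, 16, 16, 36, 36, 36
The 2 values of 13 share dense rank 1.
The 2 values of 16 share dense rank 2.
The 3 values of 36 share dense rank 3.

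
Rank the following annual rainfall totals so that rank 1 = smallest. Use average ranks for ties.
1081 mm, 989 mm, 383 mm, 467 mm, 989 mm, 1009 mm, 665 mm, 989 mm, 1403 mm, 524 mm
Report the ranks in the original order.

9, 6, 1, 2, 6, 8, 4, 6, 10, 3

Sorted (ascending): 383, 467, 524, 665, 989, 989, 989, 1009, 1081, 1403
The 3 values of 989 occupy positions 5–7 → average rank 6.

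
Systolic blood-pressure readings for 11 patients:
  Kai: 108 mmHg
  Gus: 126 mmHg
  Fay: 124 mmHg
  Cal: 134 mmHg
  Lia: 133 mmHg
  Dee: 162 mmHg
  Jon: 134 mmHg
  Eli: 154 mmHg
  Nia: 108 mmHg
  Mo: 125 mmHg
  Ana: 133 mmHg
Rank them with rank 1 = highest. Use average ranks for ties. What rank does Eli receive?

2

Sorted (descending): 162, 154, 134, 134, 133, 133, 126, 125, 124, 108, 108
The 2 values of 134 occupy positions 3–4 → average rank (3+4)/2 = 3.5.
The 2 values of 133 occupy positions 5–6 → average rank (5+6)/2 = 5.5.
The 2 values of 108 occupy positions 10–11 → average rank (10+11)/2 = 10.5.
Eli has value 154 mmHg → rank 2.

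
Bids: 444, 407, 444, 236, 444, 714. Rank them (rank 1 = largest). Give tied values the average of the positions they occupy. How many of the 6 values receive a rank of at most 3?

4

Sorted (descending): 714, 444, 444, 444, 407, 236
The 3 values of 444 occupy positions 2–4 → average rank 3.
Ranks ≤ 3: {1, 3, 3, 3} → 4 values.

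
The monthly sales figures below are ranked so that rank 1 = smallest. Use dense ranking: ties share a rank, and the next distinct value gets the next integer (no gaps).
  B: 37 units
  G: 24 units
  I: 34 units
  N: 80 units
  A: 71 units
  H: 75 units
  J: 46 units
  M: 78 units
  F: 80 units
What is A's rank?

Sorted (ascending): 24, 34, 37, 46, 71, 75, 78, 80, 80
The 2 values of 80 share dense rank 8.
Remaining distinct values take the next consecutive integers.
A has value 71 units → rank 5.

5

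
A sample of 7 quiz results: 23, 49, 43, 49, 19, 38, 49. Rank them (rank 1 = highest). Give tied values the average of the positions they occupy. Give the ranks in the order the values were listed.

6, 2, 4, 2, 7, 5, 2

Sorted (descending): 49, 49, 49, 43, 38, 23, 19
The 3 values of 49 occupy positions 1–3 → average rank 2.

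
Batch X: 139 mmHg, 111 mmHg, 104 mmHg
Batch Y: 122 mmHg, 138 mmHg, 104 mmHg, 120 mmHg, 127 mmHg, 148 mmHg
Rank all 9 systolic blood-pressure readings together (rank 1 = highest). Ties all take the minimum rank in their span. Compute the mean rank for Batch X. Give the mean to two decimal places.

5.67

Sorted (descending): 148, 139, 138, 127, 122, 120, 111, 104, 104
The 2 values of 104 occupy positions 8–9 → each gets rank 8.
Batch X values → pooled ranks: 139→2, 111→7, 104→8
Mean rank = (2 + 7 + 8) / 3 = 5.67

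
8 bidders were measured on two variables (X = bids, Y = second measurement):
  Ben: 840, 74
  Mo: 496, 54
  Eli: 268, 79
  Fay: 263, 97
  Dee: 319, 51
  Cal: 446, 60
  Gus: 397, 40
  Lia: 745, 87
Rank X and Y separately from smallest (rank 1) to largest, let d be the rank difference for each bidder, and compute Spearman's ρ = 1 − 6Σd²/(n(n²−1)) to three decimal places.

Ranks of variable 1: 8, 6, 2, 1, 3, 5, 4, 7
Ranks of variable 2: 5, 3, 6, 8, 2, 4, 1, 7
d = r₁ − r₂: 3, 3, -4, -7, 1, 1, 3, 0
d²: 9, 9, 16, 49, 1, 1, 9, 0; Σd² = 94
ρ = 1 − 6·94/(8·63) = 1 − 564/504 = -0.119

-0.119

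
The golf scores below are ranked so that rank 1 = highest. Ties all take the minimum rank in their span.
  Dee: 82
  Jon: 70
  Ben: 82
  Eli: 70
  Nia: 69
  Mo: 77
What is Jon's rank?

Sorted (descending): 82, 82, 77, 70, 70, 69
The 2 values of 82 occupy positions 1–2 → each gets rank 1.
The 2 values of 70 occupy positions 4–5 → each gets rank 4.
Jon has value 70 → rank 4.

4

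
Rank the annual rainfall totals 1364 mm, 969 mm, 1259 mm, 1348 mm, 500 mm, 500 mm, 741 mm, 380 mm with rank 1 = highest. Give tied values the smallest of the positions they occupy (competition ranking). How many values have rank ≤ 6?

Sorted (descending): 1364, 1348, 1259, 969, 741, 500, 500, 380
The 2 values of 500 occupy positions 6–7 → each gets rank 6.
Ranks ≤ 6: {1, 2, 3, 4, 5, 6, 6} → 7 values.

7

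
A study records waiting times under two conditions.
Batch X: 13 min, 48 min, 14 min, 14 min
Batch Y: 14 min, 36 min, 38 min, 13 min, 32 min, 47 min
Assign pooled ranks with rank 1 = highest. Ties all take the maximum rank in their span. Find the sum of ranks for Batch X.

Sorted (descending): 48, 47, 38, 36, 32, 14, 14, 14, 13, 13
The 3 values of 14 occupy positions 6–8 → each gets rank 8.
The 2 values of 13 occupy positions 9–10 → each gets rank 10.
Batch X values → pooled ranks: 13→10, 48→1, 14→8, 14→8
Rank sum = 10 + 1 + 8 + 8 = 27

27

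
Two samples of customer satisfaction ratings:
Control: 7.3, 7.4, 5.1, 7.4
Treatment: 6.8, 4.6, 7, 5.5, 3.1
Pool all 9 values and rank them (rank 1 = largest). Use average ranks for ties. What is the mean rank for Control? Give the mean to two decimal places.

3.25

Sorted (descending): 7.4, 7.4, 7.3, 7, 6.8, 5.5, 5.1, 4.6, 3.1
The 2 values of 7.4 occupy positions 1–2 → average rank (1+2)/2 = 1.5.
Control values → pooled ranks: 7.3→3, 7.4→1.5, 5.1→7, 7.4→1.5
Mean rank = (3 + 1.5 + 7 + 1.5) / 4 = 3.25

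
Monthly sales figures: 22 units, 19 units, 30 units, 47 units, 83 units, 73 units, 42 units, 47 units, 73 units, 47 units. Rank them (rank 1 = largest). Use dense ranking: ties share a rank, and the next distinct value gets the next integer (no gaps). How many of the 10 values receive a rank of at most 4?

7

Sorted (descending): 83, 73, 73, 47, 47, 47, 42, 30, 22, 19
The 2 values of 73 share dense rank 2.
The 3 values of 47 share dense rank 3.
Remaining distinct values take the next consecutive integers.
Ranks ≤ 4: {1, 2, 2, 3, 3, 3, 4} → 7 values.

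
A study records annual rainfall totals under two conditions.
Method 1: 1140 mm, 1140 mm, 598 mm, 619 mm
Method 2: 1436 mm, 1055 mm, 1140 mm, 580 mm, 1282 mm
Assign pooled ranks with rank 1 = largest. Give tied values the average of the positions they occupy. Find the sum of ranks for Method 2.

Sorted (descending): 1436, 1282, 1140, 1140, 1140, 1055, 619, 598, 580
The 3 values of 1140 occupy positions 3–5 → average rank 4.
Method 2 values → pooled ranks: 1436→1, 1055→6, 1140→4, 580→9, 1282→2
Rank sum = 1 + 6 + 4 + 9 + 2 = 22

22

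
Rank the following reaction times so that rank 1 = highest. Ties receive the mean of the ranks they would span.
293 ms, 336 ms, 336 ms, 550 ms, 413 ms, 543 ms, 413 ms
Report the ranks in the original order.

Sorted (descending): 550, 543, 413, 413, 336, 336, 293
The 2 values of 413 occupy positions 3–4 → average rank (3+4)/2 = 3.5.
The 2 values of 336 occupy positions 5–6 → average rank (5+6)/2 = 5.5.

7, 5.5, 5.5, 1, 3.5, 2, 3.5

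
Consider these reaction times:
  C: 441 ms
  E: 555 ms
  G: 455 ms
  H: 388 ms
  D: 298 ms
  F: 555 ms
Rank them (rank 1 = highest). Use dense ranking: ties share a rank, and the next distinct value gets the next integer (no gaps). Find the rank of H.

4

Sorted (descending): 555, 555, 455, 441, 388, 298
The 2 values of 555 share dense rank 1.
Remaining distinct values take the next consecutive integers.
H has value 388 ms → rank 4.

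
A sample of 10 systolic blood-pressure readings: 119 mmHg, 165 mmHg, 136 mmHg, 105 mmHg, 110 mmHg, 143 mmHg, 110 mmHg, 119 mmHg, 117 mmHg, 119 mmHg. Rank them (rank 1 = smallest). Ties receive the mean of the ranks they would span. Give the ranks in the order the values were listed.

6, 10, 8, 1, 2.5, 9, 2.5, 6, 4, 6

Sorted (ascending): 105, 110, 110, 117, 119, 119, 119, 136, 143, 165
The 2 values of 110 occupy positions 2–3 → average rank (2+3)/2 = 2.5.
The 3 values of 119 occupy positions 5–7 → average rank 6.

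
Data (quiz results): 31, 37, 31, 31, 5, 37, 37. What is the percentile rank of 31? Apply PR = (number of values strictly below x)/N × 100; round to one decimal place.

14.3

N = 7.
Strictly below 31: 1. Equal to 31: 3.
PR = 1/7 × 100 = 14.3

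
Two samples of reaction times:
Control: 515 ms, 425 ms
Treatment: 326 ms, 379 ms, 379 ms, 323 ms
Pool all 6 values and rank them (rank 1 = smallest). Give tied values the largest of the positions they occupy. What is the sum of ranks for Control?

11

Sorted (ascending): 323, 326, 379, 379, 425, 515
The 2 values of 379 occupy positions 3–4 → each gets rank 4.
Control values → pooled ranks: 515→6, 425→5
Rank sum = 6 + 5 = 11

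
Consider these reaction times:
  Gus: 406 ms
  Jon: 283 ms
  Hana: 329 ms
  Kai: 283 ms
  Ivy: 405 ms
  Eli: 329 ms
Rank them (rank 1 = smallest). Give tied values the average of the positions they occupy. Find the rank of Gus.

6

Sorted (ascending): 283, 283, 329, 329, 405, 406
The 2 values of 283 occupy positions 1–2 → average rank (1+2)/2 = 1.5.
The 2 values of 329 occupy positions 3–4 → average rank (3+4)/2 = 3.5.
Gus has value 406 ms → rank 6.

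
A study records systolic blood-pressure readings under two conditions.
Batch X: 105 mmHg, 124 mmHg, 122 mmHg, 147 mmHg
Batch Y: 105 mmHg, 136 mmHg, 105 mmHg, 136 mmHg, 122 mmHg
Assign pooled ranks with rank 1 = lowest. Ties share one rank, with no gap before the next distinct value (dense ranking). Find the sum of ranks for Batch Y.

12

Sorted (ascending): 105, 105, 105, 122, 122, 124, 136, 136, 147
The 3 values of 105 share dense rank 1.
The 2 values of 122 share dense rank 2.
The 2 values of 136 share dense rank 4.
Remaining distinct values take the next consecutive integers.
Batch Y values → pooled ranks: 105→1, 136→4, 105→1, 136→4, 122→2
Rank sum = 1 + 4 + 1 + 4 + 2 = 12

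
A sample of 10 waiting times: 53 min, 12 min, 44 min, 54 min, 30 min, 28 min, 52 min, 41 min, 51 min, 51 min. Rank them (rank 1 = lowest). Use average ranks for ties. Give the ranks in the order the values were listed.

Sorted (ascending): 12, 28, 30, 41, 44, 51, 51, 52, 53, 54
The 2 values of 51 occupy positions 6–7 → average rank (6+7)/2 = 6.5.

9, 1, 5, 10, 3, 2, 8, 4, 6.5, 6.5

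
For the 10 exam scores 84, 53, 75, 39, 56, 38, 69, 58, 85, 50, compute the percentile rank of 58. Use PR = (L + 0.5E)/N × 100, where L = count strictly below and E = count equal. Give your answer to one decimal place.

55.0

N = 10.
Strictly below 58: 5. Equal to 58: 1.
PR = (5 + 0.5·1)/10 × 100 = 55.0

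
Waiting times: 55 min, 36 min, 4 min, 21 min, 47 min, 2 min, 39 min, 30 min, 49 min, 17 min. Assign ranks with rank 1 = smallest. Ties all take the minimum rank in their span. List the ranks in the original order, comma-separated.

10, 6, 2, 4, 8, 1, 7, 5, 9, 3

Sorted (ascending): 2, 4, 17, 21, 30, 36, 39, 47, 49, 55
No ties — each value takes its position as its rank.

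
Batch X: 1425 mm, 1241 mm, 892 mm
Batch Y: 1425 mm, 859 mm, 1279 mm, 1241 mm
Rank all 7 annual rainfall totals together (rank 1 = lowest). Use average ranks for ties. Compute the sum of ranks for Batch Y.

Sorted (ascending): 859, 892, 1241, 1241, 1279, 1425, 1425
The 2 values of 1241 occupy positions 3–4 → average rank (3+4)/2 = 3.5.
The 2 values of 1425 occupy positions 6–7 → average rank (6+7)/2 = 6.5.
Batch Y values → pooled ranks: 1425→6.5, 859→1, 1279→5, 1241→3.5
Rank sum = 6.5 + 1 + 5 + 3.5 = 16

16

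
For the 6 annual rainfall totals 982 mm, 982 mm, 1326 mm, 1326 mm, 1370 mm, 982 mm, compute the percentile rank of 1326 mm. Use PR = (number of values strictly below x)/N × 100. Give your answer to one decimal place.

50.0

N = 6.
Strictly below 1326: 3. Equal to 1326: 2.
PR = 3/6 × 100 = 50.0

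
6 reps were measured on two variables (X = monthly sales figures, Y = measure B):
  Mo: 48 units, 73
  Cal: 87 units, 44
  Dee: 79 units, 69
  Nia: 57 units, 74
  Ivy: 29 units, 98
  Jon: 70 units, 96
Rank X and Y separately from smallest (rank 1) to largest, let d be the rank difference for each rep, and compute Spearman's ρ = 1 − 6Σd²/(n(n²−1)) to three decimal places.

Ranks of variable 1: 2, 6, 5, 3, 1, 4
Ranks of variable 2: 3, 1, 2, 4, 6, 5
d = r₁ − r₂: -1, 5, 3, -1, -5, -1
d²: 1, 25, 9, 1, 25, 1; Σd² = 62
ρ = 1 − 6·62/(6·35) = 1 − 372/210 = -0.771

-0.771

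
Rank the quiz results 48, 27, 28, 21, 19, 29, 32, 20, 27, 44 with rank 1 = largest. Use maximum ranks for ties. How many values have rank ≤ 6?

Sorted (descending): 48, 44, 32, 29, 28, 27, 27, 21, 20, 19
The 2 values of 27 occupy positions 6–7 → each gets rank 7.
Ranks ≤ 6: {1, 2, 3, 4, 5} → 5 values.

5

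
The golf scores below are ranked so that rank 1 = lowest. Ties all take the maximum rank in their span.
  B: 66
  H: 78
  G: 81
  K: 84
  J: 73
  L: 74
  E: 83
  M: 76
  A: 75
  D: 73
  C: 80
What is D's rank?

Sorted (ascending): 66, 73, 73, 74, 75, 76, 78, 80, 81, 83, 84
The 2 values of 73 occupy positions 2–3 → each gets rank 3.
D has value 73 → rank 3.

3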